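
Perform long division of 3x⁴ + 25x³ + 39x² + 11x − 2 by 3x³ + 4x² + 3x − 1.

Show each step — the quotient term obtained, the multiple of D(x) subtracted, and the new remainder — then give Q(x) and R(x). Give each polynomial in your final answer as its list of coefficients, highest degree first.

Step 1: lead(3x⁴ + 25x³ + 39x² + 11x − 2) ÷ lead(D) = 3x⁴ ÷ 3x³ = x. Subtract (x)·D = 3x⁴ + 4x³ + 3x² − x. Remainder: 21x³ + 36x² + 12x − 2.
Step 2: lead(21x³ + 36x² + 12x − 2) ÷ lead(D) = 21x³ ÷ 3x³ = 7. Subtract (7)·D = 21x³ + 28x² + 21x − 7. Remainder: 8x² − 9x + 5.

Q = [1, 7]; R = [8, -9, 5]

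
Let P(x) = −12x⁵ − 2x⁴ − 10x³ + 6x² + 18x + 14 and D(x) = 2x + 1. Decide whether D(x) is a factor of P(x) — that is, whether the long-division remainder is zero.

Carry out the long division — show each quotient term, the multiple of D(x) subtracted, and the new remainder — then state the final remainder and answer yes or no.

R(x) = 8, so D(x) is not a factor of P(x). no

Step 1: lead(−12x⁵ − 2x⁴ − 10x³ + 6x² + 18x + 14) ÷ lead(D) = −12x⁵ ÷ 2x = −6x⁴. Subtract (−6x⁴)·D = −12x⁵ − 6x⁴. Remainder: 4x⁴ − 10x³ + 6x² + 18x + 14.
Step 2: lead(4x⁴ − 10x³ + 6x² + 18x + 14) ÷ lead(D) = 4x⁴ ÷ 2x = 2x³. Subtract (2x³)·D = 4x⁴ + 2x³. Remainder: −12x³ + 6x² + 18x + 14.
Step 3: lead(−12x³ + 6x² + 18x + 14) ÷ lead(D) = −12x³ ÷ 2x = −6x². Subtract (−6x²)·D = −12x³ − 6x². Remainder: 12x² + 18x + 14.
Step 4: lead(12x² + 18x + 14) ÷ lead(D) = 12x² ÷ 2x = 6x. Subtract (6x)·D = 12x² + 6x. Remainder: 12x + 14.
Step 5: lead(12x + 14) ÷ lead(D) = 12x ÷ 2x = 6. Subtract (6)·D = 12x + 6. Remainder: 8.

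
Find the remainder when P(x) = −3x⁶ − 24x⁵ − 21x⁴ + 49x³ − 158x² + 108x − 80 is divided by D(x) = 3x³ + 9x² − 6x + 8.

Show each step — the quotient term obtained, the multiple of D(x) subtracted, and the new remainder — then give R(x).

Step 1: lead(−3x⁶ − 24x⁵ − 21x⁴ + 49x³ − 158x² + 108x − 80) ÷ lead(D) = −3x⁶ ÷ 3x³ = −x³. Subtract (−x³)·D = −3x⁶ − 9x⁵ + 6x⁴ − 8x³. Remainder: −15x⁵ − 27x⁴ + 57x³ − 158x² + 108x − 80.
Step 2: lead(−15x⁵ − 27x⁴ + 57x³ − 158x² + 108x − 80) ÷ lead(D) = −15x⁵ ÷ 3x³ = −5x². Subtract (−5x²)·D = −15x⁵ − 45x⁴ + 30x³ − 40x². Remainder: 18x⁴ + 27x³ − 118x² + 108x − 80.
Step 3: lead(18x⁴ + 27x³ − 118x² + 108x − 80) ÷ lead(D) = 18x⁴ ÷ 3x³ = 6x. Subtract (6x)·D = 18x⁴ + 54x³ − 36x² + 48x. Remainder: −27x³ − 82x² + 60x − 80.
Step 4: lead(−27x³ − 82x² + 60x − 80) ÷ lead(D) = −27x³ ÷ 3x³ = −9. Subtract (−9)·D = −27x³ − 81x² + 54x − 72. Remainder: −x² + 6x − 8.

R(x) = −x² + 6x − 8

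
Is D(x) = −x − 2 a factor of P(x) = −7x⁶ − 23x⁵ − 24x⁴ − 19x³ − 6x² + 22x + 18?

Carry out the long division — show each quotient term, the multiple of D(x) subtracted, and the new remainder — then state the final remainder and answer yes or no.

Step 1: lead(−7x⁶ − 23x⁵ − 24x⁴ − 19x³ − 6x² + 22x + 18) ÷ lead(D) = −7x⁶ ÷ −x = 7x⁵. Subtract (7x⁵)·D = −7x⁶ − 14x⁵. Remainder: −9x⁵ − 24x⁴ − 19x³ − 6x² + 22x + 18.
Step 2: lead(−9x⁵ − 24x⁴ − 19x³ − 6x² + 22x + 18) ÷ lead(D) = −9x⁵ ÷ −x = 9x⁴. Subtract (9x⁴)·D = −9x⁵ − 18x⁴. Remainder: −6x⁴ − 19x³ − 6x² + 22x + 18.
Step 3: lead(−6x⁴ − 19x³ − 6x² + 22x + 18) ÷ lead(D) = −6x⁴ ÷ −x = 6x³. Subtract (6x³)·D = −6x⁴ − 12x³. Remainder: −7x³ − 6x² + 22x + 18.
Step 4: lead(−7x³ − 6x² + 22x + 18) ÷ lead(D) = −7x³ ÷ −x = 7x². Subtract (7x²)·D = −7x³ − 14x². Remainder: 8x² + 22x + 18.
Step 5: lead(8x² + 22x + 18) ÷ lead(D) = 8x² ÷ −x = −8x. Subtract (−8x)·D = 8x² + 16x. Remainder: 6x + 18.
Step 6: lead(6x + 18) ÷ lead(D) = 6x ÷ −x = −6. Subtract (−6)·D = 6x + 12. Remainder: 6.

R(x) = 6, so D(x) is not a factor of P(x). no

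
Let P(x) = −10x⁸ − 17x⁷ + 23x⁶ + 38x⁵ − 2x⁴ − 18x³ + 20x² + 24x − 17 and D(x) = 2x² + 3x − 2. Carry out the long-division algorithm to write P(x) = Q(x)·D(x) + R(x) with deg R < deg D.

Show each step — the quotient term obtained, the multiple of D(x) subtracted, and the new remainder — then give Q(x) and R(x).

Step 1: lead(−10x⁸ − 17x⁷ + 23x⁶ + 38x⁵ − 2x⁴ − 18x³ + 20x² + 24x − 17) ÷ lead(D) = −10x⁸ ÷ 2x² = −5x⁶. Subtract (−5x⁶)·D = −10x⁸ − 15x⁷ + 10x⁶. Remainder: −2x⁷ + 13x⁶ + 38x⁵ − 2x⁴ − 18x³ + 20x² + 24x − 17.
Step 2: lead(−2x⁷ + 13x⁶ + 38x⁵ − 2x⁴ − 18x³ + 20x² + 24x − 17) ÷ lead(D) = −2x⁷ ÷ 2x² = −x⁵. Subtract (−x⁵)·D = −2x⁷ − 3x⁶ + 2x⁵. Remainder: 16x⁶ + 36x⁵ − 2x⁴ − 18x³ + 20x² + 24x − 17.
Step 3: lead(16x⁶ + 36x⁵ − 2x⁴ − 18x³ + 20x² + 24x − 17) ÷ lead(D) = 16x⁶ ÷ 2x² = 8x⁴. Subtract (8x⁴)·D = 16x⁶ + 24x⁵ − 16x⁴. Remainder: 12x⁵ + 14x⁴ − 18x³ + 20x² + 24x − 17.
Step 4: lead(12x⁵ + 14x⁴ − 18x³ + 20x² + 24x − 17) ÷ lead(D) = 12x⁵ ÷ 2x² = 6x³. Subtract (6x³)·D = 12x⁵ + 18x⁴ − 12x³. Remainder: −4x⁴ − 6x³ + 20x² + 24x − 17.
Step 5: lead(−4x⁴ − 6x³ + 20x² + 24x − 17) ÷ lead(D) = −4x⁴ ÷ 2x² = −2x². Subtract (−2x²)·D = −4x⁴ − 6x³ + 4x². Remainder: 16x² + 24x − 17.
Step 6: lead(16x² + 24x − 17) ÷ lead(D) = 16x² ÷ 2x² = 8. Subtract (8)·D = 16x² + 24x − 16. Remainder: −1.

Q(x) = −5x⁶ − x⁵ + 8x⁴ + 6x³ − 2x² + 8; R(x) = −1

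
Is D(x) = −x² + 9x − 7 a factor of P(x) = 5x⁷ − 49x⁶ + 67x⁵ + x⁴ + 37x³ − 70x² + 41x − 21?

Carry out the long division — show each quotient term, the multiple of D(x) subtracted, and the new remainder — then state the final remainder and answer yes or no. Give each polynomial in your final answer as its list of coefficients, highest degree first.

R = [0], so D(x) is a factor of P(x). yes

Step 1: lead(5x⁷ − 49x⁶ + 67x⁵ + x⁴ + 37x³ − 70x² + 41x − 21) ÷ lead(D) = 5x⁷ ÷ −x² = −5x⁵. Subtract (−5x⁵)·D = 5x⁷ − 45x⁶ + 35x⁵. Remainder: −4x⁶ + 32x⁵ + x⁴ + 37x³ − 70x² + 41x − 21.
Step 2: lead(−4x⁶ + 32x⁵ + x⁴ + 37x³ − 70x² + 41x − 21) ÷ lead(D) = −4x⁶ ÷ −x² = 4x⁴. Subtract (4x⁴)·D = −4x⁶ + 36x⁵ − 28x⁴. Remainder: −4x⁵ + 29x⁴ + 37x³ − 70x² + 41x − 21.
Step 3: lead(−4x⁵ + 29x⁴ + 37x³ − 70x² + 41x − 21) ÷ lead(D) = −4x⁵ ÷ −x² = 4x³. Subtract (4x³)·D = −4x⁵ + 36x⁴ − 28x³. Remainder: −7x⁴ + 65x³ − 70x² + 41x − 21.
Step 4: lead(−7x⁴ + 65x³ − 70x² + 41x − 21) ÷ lead(D) = −7x⁴ ÷ −x² = 7x². Subtract (7x²)·D = −7x⁴ + 63x³ − 49x². Remainder: 2x³ − 21x² + 41x − 21.
Step 5: lead(2x³ − 21x² + 41x − 21) ÷ lead(D) = 2x³ ÷ −x² = −2x. Subtract (−2x)·D = 2x³ − 18x² + 14x. Remainder: −3x² + 27x − 21.
Step 6: lead(−3x² + 27x − 21) ÷ lead(D) = −3x² ÷ −x² = 3. Subtract (3)·D = −3x² + 27x − 21. Remainder: 0.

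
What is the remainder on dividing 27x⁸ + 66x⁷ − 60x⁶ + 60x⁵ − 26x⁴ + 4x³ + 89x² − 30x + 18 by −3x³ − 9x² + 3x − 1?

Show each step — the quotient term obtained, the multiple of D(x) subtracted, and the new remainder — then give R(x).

Step 1: lead(27x⁸ + 66x⁷ − 60x⁶ + 60x⁵ − 26x⁴ + 4x³ + 89x² − 30x + 18) ÷ lead(D) = 27x⁸ ÷ −3x³ = −9x⁵. Subtract (−9x⁵)·D = 27x⁸ + 81x⁷ − 27x⁶ + 9x⁵. Remainder: −15x⁷ − 33x⁶ + 51x⁵ − 26x⁴ + 4x³ + 89x² − 30x + 18.
Step 2: lead(−15x⁷ − 33x⁶ + 51x⁵ − 26x⁴ + 4x³ + 89x² − 30x + 18) ÷ lead(D) = −15x⁷ ÷ −3x³ = 5x⁴. Subtract (5x⁴)·D = −15x⁷ − 45x⁶ + 15x⁵ − 5x⁴. Remainder: 12x⁶ + 36x⁵ − 21x⁴ + 4x³ + 89x² − 30x + 18.
Step 3: lead(12x⁶ + 36x⁵ − 21x⁴ + 4x³ + 89x² − 30x + 18) ÷ lead(D) = 12x⁶ ÷ −3x³ = −4x³. Subtract (−4x³)·D = 12x⁶ + 36x⁵ − 12x⁴ + 4x³. Remainder: −9x⁴ + 89x² − 30x + 18.
Step 4: lead(−9x⁴ + 89x² − 30x + 18) ÷ lead(D) = −9x⁴ ÷ −3x³ = 3x. Subtract (3x)·D = −9x⁴ − 27x³ + 9x² − 3x. Remainder: 27x³ + 80x² − 27x + 18.
Step 5: lead(27x³ + 80x² − 27x + 18) ÷ lead(D) = 27x³ ÷ −3x³ = −9. Subtract (−9)·D = 27x³ + 81x² − 27x + 9. Remainder: −x² + 9.

R(x) = −x² + 9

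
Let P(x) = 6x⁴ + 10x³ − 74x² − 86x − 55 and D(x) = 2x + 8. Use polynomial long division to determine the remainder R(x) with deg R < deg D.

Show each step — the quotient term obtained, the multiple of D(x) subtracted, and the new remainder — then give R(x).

R(x) = 1

Step 1: lead(6x⁴ + 10x³ − 74x² − 86x − 55) ÷ lead(D) = 6x⁴ ÷ 2x = 3x³. Subtract (3x³)·D = 6x⁴ + 24x³. Remainder: −14x³ − 74x² − 86x − 55.
Step 2: lead(−14x³ − 74x² − 86x − 55) ÷ lead(D) = −14x³ ÷ 2x = −7x². Subtract (−7x²)·D = −14x³ − 56x². Remainder: −18x² − 86x − 55.
Step 3: lead(−18x² − 86x − 55) ÷ lead(D) = −18x² ÷ 2x = −9x. Subtract (−9x)·D = −18x² − 72x. Remainder: −14x − 55.
Step 4: lead(−14x − 55) ÷ lead(D) = −14x ÷ 2x = −7. Subtract (−7)·D = −14x − 56. Remainder: 1.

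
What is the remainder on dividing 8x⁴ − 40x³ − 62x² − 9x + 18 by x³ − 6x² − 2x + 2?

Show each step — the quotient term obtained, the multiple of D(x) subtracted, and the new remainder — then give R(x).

R(x) = 2x² − 9x + 2

Step 1: lead(8x⁴ − 40x³ − 62x² − 9x + 18) ÷ lead(D) = 8x⁴ ÷ x³ = 8x. Subtract (8x)·D = 8x⁴ − 48x³ − 16x² + 16x. Remainder: 8x³ − 46x² − 25x + 18.
Step 2: lead(8x³ − 46x² − 25x + 18) ÷ lead(D) = 8x³ ÷ x³ = 8. Subtract (8)·D = 8x³ − 48x² − 16x + 16. Remainder: 2x² − 9x + 2.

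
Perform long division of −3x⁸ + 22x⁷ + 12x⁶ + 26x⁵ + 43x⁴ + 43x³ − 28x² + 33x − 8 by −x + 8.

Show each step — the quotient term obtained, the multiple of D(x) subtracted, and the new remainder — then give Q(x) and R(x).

Q(x) = 3x⁷ + 2x⁶ + 4x⁵ + 6x⁴ + 5x³ − 3x² + 4x − 1; R(x) = 0

Step 1: lead(−3x⁸ + 22x⁷ + 12x⁶ + 26x⁵ + 43x⁴ + 43x³ − 28x² + 33x − 8) ÷ lead(D) = −3x⁸ ÷ −x = 3x⁷. Subtract (3x⁷)·D = −3x⁸ + 24x⁷. Remainder: −2x⁷ + 12x⁶ + 26x⁵ + 43x⁴ + 43x³ − 28x² + 33x − 8.
Step 2: lead(−2x⁷ + 12x⁶ + 26x⁵ + 43x⁴ + 43x³ − 28x² + 33x − 8) ÷ lead(D) = −2x⁷ ÷ −x = 2x⁶. Subtract (2x⁶)·D = −2x⁷ + 16x⁶. Remainder: −4x⁶ + 26x⁵ + 43x⁴ + 43x³ − 28x² + 33x − 8.
Step 3: lead(−4x⁶ + 26x⁵ + 43x⁴ + 43x³ − 28x² + 33x − 8) ÷ lead(D) = −4x⁶ ÷ −x = 4x⁵. Subtract (4x⁵)·D = −4x⁶ + 32x⁵. Remainder: −6x⁵ + 43x⁴ + 43x³ − 28x² + 33x − 8.
Step 4: lead(−6x⁵ + 43x⁴ + 43x³ − 28x² + 33x − 8) ÷ lead(D) = −6x⁵ ÷ −x = 6x⁴. Subtract (6x⁴)·D = −6x⁵ + 48x⁴. Remainder: −5x⁴ + 43x³ − 28x² + 33x − 8.
Step 5: lead(−5x⁴ + 43x³ − 28x² + 33x − 8) ÷ lead(D) = −5x⁴ ÷ −x = 5x³. Subtract (5x³)·D = −5x⁴ + 40x³. Remainder: 3x³ − 28x² + 33x − 8.
Step 6: lead(3x³ − 28x² + 33x − 8) ÷ lead(D) = 3x³ ÷ −x = −3x². Subtract (−3x²)·D = 3x³ − 24x². Remainder: −4x² + 33x − 8.
Step 7: lead(−4x² + 33x − 8) ÷ lead(D) = −4x² ÷ −x = 4x. Subtract (4x)·D = −4x² + 32x. Remainder: x − 8.
Step 8: lead(x − 8) ÷ lead(D) = x ÷ −x = −1. Subtract (−1)·D = x − 8. Remainder: 0.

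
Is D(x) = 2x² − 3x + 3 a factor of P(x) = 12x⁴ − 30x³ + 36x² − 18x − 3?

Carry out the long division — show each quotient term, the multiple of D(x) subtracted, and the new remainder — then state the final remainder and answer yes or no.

R(x) = −3, so D(x) is not a factor of P(x). no

Step 1: lead(12x⁴ − 30x³ + 36x² − 18x − 3) ÷ lead(D) = 12x⁴ ÷ 2x² = 6x². Subtract (6x²)·D = 12x⁴ − 18x³ + 18x². Remainder: −12x³ + 18x² − 18x − 3.
Step 2: lead(−12x³ + 18x² − 18x − 3) ÷ lead(D) = −12x³ ÷ 2x² = −6x. Subtract (−6x)·D = −12x³ + 18x² − 18x. Remainder: −3.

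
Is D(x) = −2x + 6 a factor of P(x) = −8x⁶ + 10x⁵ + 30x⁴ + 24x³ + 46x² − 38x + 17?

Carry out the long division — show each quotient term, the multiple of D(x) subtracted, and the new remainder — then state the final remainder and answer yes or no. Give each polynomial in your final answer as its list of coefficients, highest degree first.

R = [-7], so D(x) is not a factor of P(x). no

Step 1: lead(−8x⁶ + 10x⁵ + 30x⁴ + 24x³ + 46x² − 38x + 17) ÷ lead(D) = −8x⁶ ÷ −2x = 4x⁵. Subtract (4x⁵)·D = −8x⁶ + 24x⁵. Remainder: −14x⁵ + 30x⁴ + 24x³ + 46x² − 38x + 17.
Step 2: lead(−14x⁵ + 30x⁴ + 24x³ + 46x² − 38x + 17) ÷ lead(D) = −14x⁵ ÷ −2x = 7x⁴. Subtract (7x⁴)·D = −14x⁵ + 42x⁴. Remainder: −12x⁴ + 24x³ + 46x² − 38x + 17.
Step 3: lead(−12x⁴ + 24x³ + 46x² − 38x + 17) ÷ lead(D) = −12x⁴ ÷ −2x = 6x³. Subtract (6x³)·D = −12x⁴ + 36x³. Remainder: −12x³ + 46x² − 38x + 17.
Step 4: lead(−12x³ + 46x² − 38x + 17) ÷ lead(D) = −12x³ ÷ −2x = 6x². Subtract (6x²)·D = −12x³ + 36x². Remainder: 10x² − 38x + 17.
Step 5: lead(10x² − 38x + 17) ÷ lead(D) = 10x² ÷ −2x = −5x. Subtract (−5x)·D = 10x² − 30x. Remainder: −8x + 17.
Step 6: lead(−8x + 17) ÷ lead(D) = −8x ÷ −2x = 4. Subtract (4)·D = −8x + 24. Remainder: −7.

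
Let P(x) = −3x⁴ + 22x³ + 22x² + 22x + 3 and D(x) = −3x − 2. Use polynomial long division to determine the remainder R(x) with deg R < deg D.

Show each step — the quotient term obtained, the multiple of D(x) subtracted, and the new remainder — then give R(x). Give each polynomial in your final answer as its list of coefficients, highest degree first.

Step 1: lead(−3x⁴ + 22x³ + 22x² + 22x + 3) ÷ lead(D) = −3x⁴ ÷ −3x = x³. Subtract (x³)·D = −3x⁴ − 2x³. Remainder: 24x³ + 22x² + 22x + 3.
Step 2: lead(24x³ + 22x² + 22x + 3) ÷ lead(D) = 24x³ ÷ −3x = −8x². Subtract (−8x²)·D = 24x³ + 16x². Remainder: 6x² + 22x + 3.
Step 3: lead(6x² + 22x + 3) ÷ lead(D) = 6x² ÷ −3x = −2x. Subtract (−2x)·D = 6x² + 4x. Remainder: 18x + 3.
Step 4: lead(18x + 3) ÷ lead(D) = 18x ÷ −3x = −6. Subtract (−6)·D = 18x + 12. Remainder: −9.

R = [-9]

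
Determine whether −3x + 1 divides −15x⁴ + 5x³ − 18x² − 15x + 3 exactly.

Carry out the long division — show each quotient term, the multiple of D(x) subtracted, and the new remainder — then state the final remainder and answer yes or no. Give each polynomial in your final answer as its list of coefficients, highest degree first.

R = [-4], so D(x) is not a factor of P(x). no

Step 1: lead(−15x⁴ + 5x³ − 18x² − 15x + 3) ÷ lead(D) = −15x⁴ ÷ −3x = 5x³. Subtract (5x³)·D = −15x⁴ + 5x³. Remainder: −18x² − 15x + 3.
Step 2: lead(−18x² − 15x + 3) ÷ lead(D) = −18x² ÷ −3x = 6x. Subtract (6x)·D = −18x² + 6x. Remainder: −21x + 3.
Step 3: lead(−21x + 3) ÷ lead(D) = −21x ÷ −3x = 7. Subtract (7)·D = −21x + 7. Remainder: −4.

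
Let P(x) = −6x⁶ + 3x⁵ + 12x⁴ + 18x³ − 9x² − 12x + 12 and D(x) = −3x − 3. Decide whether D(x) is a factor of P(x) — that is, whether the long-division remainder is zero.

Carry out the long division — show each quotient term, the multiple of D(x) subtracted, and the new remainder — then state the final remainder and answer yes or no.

R(x) = 0, so D(x) is a factor of P(x). yes

Step 1: lead(−6x⁶ + 3x⁵ + 12x⁴ + 18x³ − 9x² − 12x + 12) ÷ lead(D) = −6x⁶ ÷ −3x = 2x⁵. Subtract (2x⁵)·D = −6x⁶ − 6x⁵. Remainder: 9x⁵ + 12x⁴ + 18x³ − 9x² − 12x + 12.
Step 2: lead(9x⁵ + 12x⁴ + 18x³ − 9x² − 12x + 12) ÷ lead(D) = 9x⁵ ÷ −3x = −3x⁴. Subtract (−3x⁴)·D = 9x⁵ + 9x⁴. Remainder: 3x⁴ + 18x³ − 9x² − 12x + 12.
Step 3: lead(3x⁴ + 18x³ − 9x² − 12x + 12) ÷ lead(D) = 3x⁴ ÷ −3x = −x³. Subtract (−x³)·D = 3x⁴ + 3x³. Remainder: 15x³ − 9x² − 12x + 12.
Step 4: lead(15x³ − 9x² − 12x + 12) ÷ lead(D) = 15x³ ÷ −3x = −5x². Subtract (−5x²)·D = 15x³ + 15x². Remainder: −24x² − 12x + 12.
Step 5: lead(−24x² − 12x + 12) ÷ lead(D) = −24x² ÷ −3x = 8x. Subtract (8x)·D = −24x² − 24x. Remainder: 12x + 12.
Step 6: lead(12x + 12) ÷ lead(D) = 12x ÷ −3x = −4. Subtract (−4)·D = 12x + 12. Remainder: 0.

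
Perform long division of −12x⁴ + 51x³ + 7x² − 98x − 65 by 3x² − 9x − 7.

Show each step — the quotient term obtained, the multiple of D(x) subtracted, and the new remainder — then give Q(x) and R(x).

Q(x) = −4x² + 5x + 8; R(x) = 9x − 9

Step 1: lead(−12x⁴ + 51x³ + 7x² − 98x − 65) ÷ lead(D) = −12x⁴ ÷ 3x² = −4x². Subtract (−4x²)·D = −12x⁴ + 36x³ + 28x². Remainder: 15x³ − 21x² − 98x − 65.
Step 2: lead(15x³ − 21x² − 98x − 65) ÷ lead(D) = 15x³ ÷ 3x² = 5x. Subtract (5x)·D = 15x³ − 45x² − 35x. Remainder: 24x² − 63x − 65.
Step 3: lead(24x² − 63x − 65) ÷ lead(D) = 24x² ÷ 3x² = 8. Subtract (8)·D = 24x² − 72x − 56. Remainder: 9x − 9.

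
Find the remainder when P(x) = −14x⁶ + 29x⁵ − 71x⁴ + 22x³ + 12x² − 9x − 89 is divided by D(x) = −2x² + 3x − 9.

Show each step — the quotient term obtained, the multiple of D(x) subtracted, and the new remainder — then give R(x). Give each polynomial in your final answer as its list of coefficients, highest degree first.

Step 1: lead(−14x⁶ + 29x⁵ − 71x⁴ + 22x³ + 12x² − 9x − 89) ÷ lead(D) = −14x⁶ ÷ −2x² = 7x⁴. Subtract (7x⁴)·D = −14x⁶ + 21x⁵ − 63x⁴. Remainder: 8x⁵ − 8x⁴ + 22x³ + 12x² − 9x − 89.
Step 2: lead(8x⁵ − 8x⁴ + 22x³ + 12x² − 9x − 89) ÷ lead(D) = 8x⁵ ÷ −2x² = −4x³. Subtract (−4x³)·D = 8x⁵ − 12x⁴ + 36x³. Remainder: 4x⁴ − 14x³ + 12x² − 9x − 89.
Step 3: lead(4x⁴ − 14x³ + 12x² − 9x − 89) ÷ lead(D) = 4x⁴ ÷ −2x² = −2x². Subtract (−2x²)·D = 4x⁴ − 6x³ + 18x². Remainder: −8x³ − 6x² − 9x − 89.
Step 4: lead(−8x³ − 6x² − 9x − 89) ÷ lead(D) = −8x³ ÷ −2x² = 4x. Subtract (4x)·D = −8x³ + 12x² − 36x. Remainder: −18x² + 27x − 89.
Step 5: lead(−18x² + 27x − 89) ÷ lead(D) = −18x² ÷ −2x² = 9. Subtract (9)·D = −18x² + 27x − 81. Remainder: −8.

R = [-8]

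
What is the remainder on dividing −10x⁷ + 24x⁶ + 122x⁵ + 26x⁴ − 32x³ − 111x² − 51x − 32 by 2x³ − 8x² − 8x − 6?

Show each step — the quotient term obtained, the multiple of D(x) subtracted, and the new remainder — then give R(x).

R(x) = −9x² − 7x − 8

Step 1: lead(−10x⁷ + 24x⁶ + 122x⁵ + 26x⁴ − 32x³ − 111x² − 51x − 32) ÷ lead(D) = −10x⁷ ÷ 2x³ = −5x⁴. Subtract (−5x⁴)·D = −10x⁷ + 40x⁶ + 40x⁵ + 30x⁴. Remainder: −16x⁶ + 82x⁵ − 4x⁴ − 32x³ − 111x² − 51x − 32.
Step 2: lead(−16x⁶ + 82x⁵ − 4x⁴ − 32x³ − 111x² − 51x − 32) ÷ lead(D) = −16x⁶ ÷ 2x³ = −8x³. Subtract (−8x³)·D = −16x⁶ + 64x⁵ + 64x⁴ + 48x³. Remainder: 18x⁵ − 68x⁴ − 80x³ − 111x² − 51x − 32.
Step 3: lead(18x⁵ − 68x⁴ − 80x³ − 111x² − 51x − 32) ÷ lead(D) = 18x⁵ ÷ 2x³ = 9x². Subtract (9x²)·D = 18x⁵ − 72x⁴ − 72x³ − 54x². Remainder: 4x⁴ − 8x³ − 57x² − 51x − 32.
Step 4: lead(4x⁴ − 8x³ − 57x² − 51x − 32) ÷ lead(D) = 4x⁴ ÷ 2x³ = 2x. Subtract (2x)·D = 4x⁴ − 16x³ − 16x² − 12x. Remainder: 8x³ − 41x² − 39x − 32.
Step 5: lead(8x³ − 41x² − 39x − 32) ÷ lead(D) = 8x³ ÷ 2x³ = 4. Subtract (4)·D = 8x³ − 32x² − 32x − 24. Remainder: −9x² − 7x − 8.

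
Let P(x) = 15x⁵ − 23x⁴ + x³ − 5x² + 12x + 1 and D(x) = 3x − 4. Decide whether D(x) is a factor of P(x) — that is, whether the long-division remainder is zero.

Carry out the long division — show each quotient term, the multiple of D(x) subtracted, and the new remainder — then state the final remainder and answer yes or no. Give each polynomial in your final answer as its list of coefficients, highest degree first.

R = [1], so D(x) is not a factor of P(x). no

Step 1: lead(15x⁵ − 23x⁴ + x³ − 5x² + 12x + 1) ÷ lead(D) = 15x⁵ ÷ 3x = 5x⁴. Subtract (5x⁴)·D = 15x⁵ − 20x⁴. Remainder: −3x⁴ + x³ − 5x² + 12x + 1.
Step 2: lead(−3x⁴ + x³ − 5x² + 12x + 1) ÷ lead(D) = −3x⁴ ÷ 3x = −x³. Subtract (−x³)·D = −3x⁴ + 4x³. Remainder: −3x³ − 5x² + 12x + 1.
Step 3: lead(−3x³ − 5x² + 12x + 1) ÷ lead(D) = −3x³ ÷ 3x = −x². Subtract (−x²)·D = −3x³ + 4x². Remainder: −9x² + 12x + 1.
Step 4: lead(−9x² + 12x + 1) ÷ lead(D) = −9x² ÷ 3x = −3x. Subtract (−3x)·D = −9x² + 12x. Remainder: 1.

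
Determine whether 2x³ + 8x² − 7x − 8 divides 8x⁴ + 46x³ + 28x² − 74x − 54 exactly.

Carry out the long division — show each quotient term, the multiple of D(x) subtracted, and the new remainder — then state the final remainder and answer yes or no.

Step 1: lead(8x⁴ + 46x³ + 28x² − 74x − 54) ÷ lead(D) = 8x⁴ ÷ 2x³ = 4x. Subtract (4x)·D = 8x⁴ + 32x³ − 28x² − 32x. Remainder: 14x³ + 56x² − 42x − 54.
Step 2: lead(14x³ + 56x² − 42x − 54) ÷ lead(D) = 14x³ ÷ 2x³ = 7. Subtract (7)·D = 14x³ + 56x² − 49x − 56. Remainder: 7x + 2.

R(x) = 7x + 2, so D(x) is not a factor of P(x). no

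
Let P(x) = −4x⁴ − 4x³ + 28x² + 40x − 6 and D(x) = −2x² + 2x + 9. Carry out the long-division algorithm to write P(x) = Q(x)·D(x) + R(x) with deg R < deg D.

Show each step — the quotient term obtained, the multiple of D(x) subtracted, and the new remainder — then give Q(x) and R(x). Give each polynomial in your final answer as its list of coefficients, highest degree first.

Step 1: lead(−4x⁴ − 4x³ + 28x² + 40x − 6) ÷ lead(D) = −4x⁴ ÷ −2x² = 2x². Subtract (2x²)·D = −4x⁴ + 4x³ + 18x². Remainder: −8x³ + 10x² + 40x − 6.
Step 2: lead(−8x³ + 10x² + 40x − 6) ÷ lead(D) = −8x³ ÷ −2x² = 4x. Subtract (4x)·D = −8x³ + 8x² + 36x. Remainder: 2x² + 4x − 6.
Step 3: lead(2x² + 4x − 6) ÷ lead(D) = 2x² ÷ −2x² = −1. Subtract (−1)·D = 2x² − 2x − 9. Remainder: 6x + 3.

Q = [2, 4, -1]; R = [6, 3]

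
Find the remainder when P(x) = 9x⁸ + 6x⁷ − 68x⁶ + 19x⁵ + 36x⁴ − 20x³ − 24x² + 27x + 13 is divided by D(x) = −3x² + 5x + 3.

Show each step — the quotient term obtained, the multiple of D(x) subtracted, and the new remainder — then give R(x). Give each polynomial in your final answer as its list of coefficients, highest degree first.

R = [7, 1]

Step 1: lead(9x⁸ + 6x⁷ − 68x⁶ + 19x⁵ + 36x⁴ − 20x³ − 24x² + 27x + 13) ÷ lead(D) = 9x⁸ ÷ −3x² = −3x⁶. Subtract (−3x⁶)·D = 9x⁸ − 15x⁷ − 9x⁶. Remainder: 21x⁷ − 59x⁶ + 19x⁵ + 36x⁴ − 20x³ − 24x² + 27x + 13.
Step 2: lead(21x⁷ − 59x⁶ + 19x⁵ + 36x⁴ − 20x³ − 24x² + 27x + 13) ÷ lead(D) = 21x⁷ ÷ −3x² = −7x⁵. Subtract (−7x⁵)·D = 21x⁷ − 35x⁶ − 21x⁵. Remainder: −24x⁶ + 40x⁵ + 36x⁴ − 20x³ − 24x² + 27x + 13.
Step 3: lead(−24x⁶ + 40x⁵ + 36x⁴ − 20x³ − 24x² + 27x + 13) ÷ lead(D) = −24x⁶ ÷ −3x² = 8x⁴. Subtract (8x⁴)·D = −24x⁶ + 40x⁵ + 24x⁴. Remainder: 12x⁴ − 20x³ − 24x² + 27x + 13.
Step 4: lead(12x⁴ − 20x³ − 24x² + 27x + 13) ÷ lead(D) = 12x⁴ ÷ −3x² = −4x². Subtract (−4x²)·D = 12x⁴ − 20x³ − 12x². Remainder: −12x² + 27x + 13.
Step 5: lead(−12x² + 27x + 13) ÷ lead(D) = −12x² ÷ −3x² = 4. Subtract (4)·D = −12x² + 20x + 12. Remainder: 7x + 1.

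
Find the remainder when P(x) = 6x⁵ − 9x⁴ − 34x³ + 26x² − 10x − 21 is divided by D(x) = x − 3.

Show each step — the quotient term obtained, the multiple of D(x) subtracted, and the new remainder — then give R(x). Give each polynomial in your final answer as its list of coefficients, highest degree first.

R = [-6]

Step 1: lead(6x⁵ − 9x⁴ − 34x³ + 26x² − 10x − 21) ÷ lead(D) = 6x⁵ ÷ x = 6x⁴. Subtract (6x⁴)·D = 6x⁵ − 18x⁴. Remainder: 9x⁴ − 34x³ + 26x² − 10x − 21.
Step 2: lead(9x⁴ − 34x³ + 26x² − 10x − 21) ÷ lead(D) = 9x⁴ ÷ x = 9x³. Subtract (9x³)·D = 9x⁴ − 27x³. Remainder: −7x³ + 26x² − 10x − 21.
Step 3: lead(−7x³ + 26x² − 10x − 21) ÷ lead(D) = −7x³ ÷ x = −7x². Subtract (−7x²)·D = −7x³ + 21x². Remainder: 5x² − 10x − 21.
Step 4: lead(5x² − 10x − 21) ÷ lead(D) = 5x² ÷ x = 5x. Subtract (5x)·D = 5x² − 15x. Remainder: 5x − 21.
Step 5: lead(5x − 21) ÷ lead(D) = 5x ÷ x = 5. Subtract (5)·D = 5x − 15. Remainder: −6.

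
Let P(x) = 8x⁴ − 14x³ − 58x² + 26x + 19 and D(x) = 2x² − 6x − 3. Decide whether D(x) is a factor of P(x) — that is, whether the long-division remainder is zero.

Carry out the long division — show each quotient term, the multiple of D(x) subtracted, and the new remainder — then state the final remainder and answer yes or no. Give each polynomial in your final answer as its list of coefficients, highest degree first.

R = [-7, -5], so D(x) is not a factor of P(x). no

Step 1: lead(8x⁴ − 14x³ − 58x² + 26x + 19) ÷ lead(D) = 8x⁴ ÷ 2x² = 4x². Subtract (4x²)·D = 8x⁴ − 24x³ − 12x². Remainder: 10x³ − 46x² + 26x + 19.
Step 2: lead(10x³ − 46x² + 26x + 19) ÷ lead(D) = 10x³ ÷ 2x² = 5x. Subtract (5x)·D = 10x³ − 30x² − 15x. Remainder: −16x² + 41x + 19.
Step 3: lead(−16x² + 41x + 19) ÷ lead(D) = −16x² ÷ 2x² = −8. Subtract (−8)·D = −16x² + 48x + 24. Remainder: −7x − 5.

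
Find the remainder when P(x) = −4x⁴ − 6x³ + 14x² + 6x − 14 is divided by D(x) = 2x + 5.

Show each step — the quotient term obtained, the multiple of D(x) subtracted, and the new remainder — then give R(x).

R(x) = −4

Step 1: lead(−4x⁴ − 6x³ + 14x² + 6x − 14) ÷ lead(D) = −4x⁴ ÷ 2x = −2x³. Subtract (−2x³)·D = −4x⁴ − 10x³. Remainder: 4x³ + 14x² + 6x − 14.
Step 2: lead(4x³ + 14x² + 6x − 14) ÷ lead(D) = 4x³ ÷ 2x = 2x². Subtract (2x²)·D = 4x³ + 10x². Remainder: 4x² + 6x − 14.
Step 3: lead(4x² + 6x − 14) ÷ lead(D) = 4x² ÷ 2x = 2x. Subtract (2x)·D = 4x² + 10x. Remainder: −4x − 14.
Step 4: lead(−4x − 14) ÷ lead(D) = −4x ÷ 2x = −2. Subtract (−2)·D = −4x − 10. Remainder: −4.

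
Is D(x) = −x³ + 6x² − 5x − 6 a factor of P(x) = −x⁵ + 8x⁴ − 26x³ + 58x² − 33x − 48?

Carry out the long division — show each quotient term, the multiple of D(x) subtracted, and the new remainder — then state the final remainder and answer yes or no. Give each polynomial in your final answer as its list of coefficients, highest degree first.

R = [6], so D(x) is not a factor of P(x). no

Step 1: lead(−x⁵ + 8x⁴ − 26x³ + 58x² − 33x − 48) ÷ lead(D) = −x⁵ ÷ −x³ = x². Subtract (x²)·D = −x⁵ + 6x⁴ − 5x³ − 6x². Remainder: 2x⁴ − 21x³ + 64x² − 33x − 48.
Step 2: lead(2x⁴ − 21x³ + 64x² − 33x − 48) ÷ lead(D) = 2x⁴ ÷ −x³ = −2x. Subtract (−2x)·D = 2x⁴ − 12x³ + 10x² + 12x. Remainder: −9x³ + 54x² − 45x − 48.
Step 3: lead(−9x³ + 54x² − 45x − 48) ÷ lead(D) = −9x³ ÷ −x³ = 9. Subtract (9)·D = −9x³ + 54x² − 45x − 54. Remainder: 6.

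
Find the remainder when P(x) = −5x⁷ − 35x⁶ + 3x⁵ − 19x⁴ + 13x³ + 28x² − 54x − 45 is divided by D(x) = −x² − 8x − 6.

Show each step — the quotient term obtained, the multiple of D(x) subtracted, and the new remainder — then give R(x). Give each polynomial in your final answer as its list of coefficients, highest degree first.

Step 1: lead(−5x⁷ − 35x⁶ + 3x⁵ − 19x⁴ + 13x³ + 28x² − 54x − 45) ÷ lead(D) = −5x⁷ ÷ −x² = 5x⁵. Subtract (5x⁵)·D = −5x⁷ − 40x⁶ − 30x⁵. Remainder: 5x⁶ + 33x⁵ − 19x⁴ + 13x³ + 28x² − 54x − 45.
Step 2: lead(5x⁶ + 33x⁵ − 19x⁴ + 13x³ + 28x² − 54x − 45) ÷ lead(D) = 5x⁶ ÷ −x² = −5x⁴. Subtract (−5x⁴)·D = 5x⁶ + 40x⁵ + 30x⁴. Remainder: −7x⁵ − 49x⁴ + 13x³ + 28x² − 54x − 45.
Step 3: lead(−7x⁵ − 49x⁴ + 13x³ + 28x² − 54x − 45) ÷ lead(D) = −7x⁵ ÷ −x² = 7x³. Subtract (7x³)·D = −7x⁵ − 56x⁴ − 42x³. Remainder: 7x⁴ + 55x³ + 28x² − 54x − 45.
Step 4: lead(7x⁴ + 55x³ + 28x² − 54x − 45) ÷ lead(D) = 7x⁴ ÷ −x² = −7x². Subtract (−7x²)·D = 7x⁴ + 56x³ + 42x². Remainder: −x³ − 14x² − 54x − 45.
Step 5: lead(−x³ − 14x² − 54x − 45) ÷ lead(D) = −x³ ÷ −x² = x. Subtract (x)·D = −x³ − 8x² − 6x. Remainder: −6x² − 48x − 45.
Step 6: lead(−6x² − 48x − 45) ÷ lead(D) = −6x² ÷ −x² = 6. Subtract (6)·D = −6x² − 48x − 36. Remainder: −9.

R = [-9]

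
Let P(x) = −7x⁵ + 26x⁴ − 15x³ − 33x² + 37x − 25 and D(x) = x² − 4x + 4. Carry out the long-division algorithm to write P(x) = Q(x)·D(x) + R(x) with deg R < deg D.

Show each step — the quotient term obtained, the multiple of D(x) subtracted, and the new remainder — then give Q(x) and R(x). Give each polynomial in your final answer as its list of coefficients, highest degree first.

Step 1: lead(−7x⁵ + 26x⁴ − 15x³ − 33x² + 37x − 25) ÷ lead(D) = −7x⁵ ÷ x² = −7x³. Subtract (−7x³)·D = −7x⁵ + 28x⁴ − 28x³. Remainder: −2x⁴ + 13x³ − 33x² + 37x − 25.
Step 2: lead(−2x⁴ + 13x³ − 33x² + 37x − 25) ÷ lead(D) = −2x⁴ ÷ x² = −2x². Subtract (−2x²)·D = −2x⁴ + 8x³ − 8x². Remainder: 5x³ − 25x² + 37x − 25.
Step 3: lead(5x³ − 25x² + 37x − 25) ÷ lead(D) = 5x³ ÷ x² = 5x. Subtract (5x)·D = 5x³ − 20x² + 20x. Remainder: −5x² + 17x − 25.
Step 4: lead(−5x² + 17x − 25) ÷ lead(D) = −5x² ÷ x² = −5. Subtract (−5)·D = −5x² + 20x − 20. Remainder: −3x − 5.

Q = [-7, -2, 5, -5]; R = [-3, -5]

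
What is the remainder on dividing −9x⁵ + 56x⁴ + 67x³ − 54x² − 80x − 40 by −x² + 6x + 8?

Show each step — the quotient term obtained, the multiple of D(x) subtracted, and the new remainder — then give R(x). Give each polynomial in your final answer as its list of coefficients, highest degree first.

R = [-8]

Step 1: lead(−9x⁵ + 56x⁴ + 67x³ − 54x² − 80x − 40) ÷ lead(D) = −9x⁵ ÷ −x² = 9x³. Subtract (9x³)·D = −9x⁵ + 54x⁴ + 72x³. Remainder: 2x⁴ − 5x³ − 54x² − 80x − 40.
Step 2: lead(2x⁴ − 5x³ − 54x² − 80x − 40) ÷ lead(D) = 2x⁴ ÷ −x² = −2x². Subtract (−2x²)·D = 2x⁴ − 12x³ − 16x². Remainder: 7x³ − 38x² − 80x − 40.
Step 3: lead(7x³ − 38x² − 80x − 40) ÷ lead(D) = 7x³ ÷ −x² = −7x. Subtract (−7x)·D = 7x³ − 42x² − 56x. Remainder: 4x² − 24x − 40.
Step 4: lead(4x² − 24x − 40) ÷ lead(D) = 4x² ÷ −x² = −4. Subtract (−4)·D = 4x² − 24x − 32. Remainder: −8.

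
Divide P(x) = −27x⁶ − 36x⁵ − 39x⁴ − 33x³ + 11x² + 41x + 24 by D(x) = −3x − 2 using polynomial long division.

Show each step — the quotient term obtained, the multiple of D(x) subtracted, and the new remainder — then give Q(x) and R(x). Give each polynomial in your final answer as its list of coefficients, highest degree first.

Step 1: lead(−27x⁶ − 36x⁵ − 39x⁴ − 33x³ + 11x² + 41x + 24) ÷ lead(D) = −27x⁶ ÷ −3x = 9x⁵. Subtract (9x⁵)·D = −27x⁶ − 18x⁵. Remainder: −18x⁵ − 39x⁴ − 33x³ + 11x² + 41x + 24.
Step 2: lead(−18x⁵ − 39x⁴ − 33x³ + 11x² + 41x + 24) ÷ lead(D) = −18x⁵ ÷ −3x = 6x⁴. Subtract (6x⁴)·D = −18x⁵ − 12x⁴. Remainder: −27x⁴ − 33x³ + 11x² + 41x + 24.
Step 3: lead(−27x⁴ − 33x³ + 11x² + 41x + 24) ÷ lead(D) = −27x⁴ ÷ −3x = 9x³. Subtract (9x³)·D = −27x⁴ − 18x³. Remainder: −15x³ + 11x² + 41x + 24.
Step 4: lead(−15x³ + 11x² + 41x + 24) ÷ lead(D) = −15x³ ÷ −3x = 5x². Subtract (5x²)·D = −15x³ − 10x². Remainder: 21x² + 41x + 24.
Step 5: lead(21x² + 41x + 24) ÷ lead(D) = 21x² ÷ −3x = −7x. Subtract (−7x)·D = 21x² + 14x. Remainder: 27x + 24.
Step 6: lead(27x + 24) ÷ lead(D) = 27x ÷ −3x = −9. Subtract (−9)·D = 27x + 18. Remainder: 6.

Q = [9, 6, 9, 5, -7, -9]; R = [6]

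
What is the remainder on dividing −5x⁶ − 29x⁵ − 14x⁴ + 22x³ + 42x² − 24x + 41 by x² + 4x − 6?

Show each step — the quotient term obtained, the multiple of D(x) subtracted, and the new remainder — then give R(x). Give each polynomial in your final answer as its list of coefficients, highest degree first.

Step 1: lead(−5x⁶ − 29x⁵ − 14x⁴ + 22x³ + 42x² − 24x + 41) ÷ lead(D) = −5x⁶ ÷ x² = −5x⁴. Subtract (−5x⁴)·D = −5x⁶ − 20x⁵ + 30x⁴. Remainder: −9x⁵ − 44x⁴ + 22x³ + 42x² − 24x + 41.
Step 2: lead(−9x⁵ − 44x⁴ + 22x³ + 42x² − 24x + 41) ÷ lead(D) = −9x⁵ ÷ x² = −9x³. Subtract (−9x³)·D = −9x⁵ − 36x⁴ + 54x³. Remainder: −8x⁴ − 32x³ + 42x² − 24x + 41.
Step 3: lead(−8x⁴ − 32x³ + 42x² − 24x + 41) ÷ lead(D) = −8x⁴ ÷ x² = −8x². Subtract (−8x²)·D = −8x⁴ − 32x³ + 48x². Remainder: −6x² − 24x + 41.
Step 4: lead(−6x² − 24x + 41) ÷ lead(D) = −6x² ÷ x² = −6. Subtract (−6)·D = −6x² − 24x + 36. Remainder: 5.

R = [5]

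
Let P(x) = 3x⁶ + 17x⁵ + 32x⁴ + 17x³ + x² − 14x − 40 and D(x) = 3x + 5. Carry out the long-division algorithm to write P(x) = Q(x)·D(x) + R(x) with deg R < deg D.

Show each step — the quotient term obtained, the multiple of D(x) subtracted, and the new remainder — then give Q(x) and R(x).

Q(x) = x⁵ + 4x⁴ + 4x³ − x² + 2x − 8; R(x) = 0

Step 1: lead(3x⁶ + 17x⁵ + 32x⁴ + 17x³ + x² − 14x − 40) ÷ lead(D) = 3x⁶ ÷ 3x = x⁵. Subtract (x⁵)·D = 3x⁶ + 5x⁵. Remainder: 12x⁵ + 32x⁴ + 17x³ + x² − 14x − 40.
Step 2: lead(12x⁵ + 32x⁴ + 17x³ + x² − 14x − 40) ÷ lead(D) = 12x⁵ ÷ 3x = 4x⁴. Subtract (4x⁴)·D = 12x⁵ + 20x⁴. Remainder: 12x⁴ + 17x³ + x² − 14x − 40.
Step 3: lead(12x⁴ + 17x³ + x² − 14x − 40) ÷ lead(D) = 12x⁴ ÷ 3x = 4x³. Subtract (4x³)·D = 12x⁴ + 20x³. Remainder: −3x³ + x² − 14x − 40.
Step 4: lead(−3x³ + x² − 14x − 40) ÷ lead(D) = −3x³ ÷ 3x = −x². Subtract (−x²)·D = −3x³ − 5x². Remainder: 6x² − 14x − 40.
Step 5: lead(6x² − 14x − 40) ÷ lead(D) = 6x² ÷ 3x = 2x. Subtract (2x)·D = 6x² + 10x. Remainder: −24x − 40.
Step 6: lead(−24x − 40) ÷ lead(D) = −24x ÷ 3x = −8. Subtract (−8)·D = −24x − 40. Remainder: 0.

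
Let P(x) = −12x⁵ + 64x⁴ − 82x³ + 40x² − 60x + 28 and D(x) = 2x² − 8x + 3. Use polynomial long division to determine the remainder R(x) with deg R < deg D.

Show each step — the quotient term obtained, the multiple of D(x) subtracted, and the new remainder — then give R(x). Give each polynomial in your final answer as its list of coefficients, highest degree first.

R = [4, 4]

Step 1: lead(−12x⁵ + 64x⁴ − 82x³ + 40x² − 60x + 28) ÷ lead(D) = −12x⁵ ÷ 2x² = −6x³. Subtract (−6x³)·D = −12x⁵ + 48x⁴ − 18x³. Remainder: 16x⁴ − 64x³ + 40x² − 60x + 28.
Step 2: lead(16x⁴ − 64x³ + 40x² − 60x + 28) ÷ lead(D) = 16x⁴ ÷ 2x² = 8x². Subtract (8x²)·D = 16x⁴ − 64x³ + 24x². Remainder: 16x² − 60x + 28.
Step 3: lead(16x² − 60x + 28) ÷ lead(D) = 16x² ÷ 2x² = 8. Subtract (8)·D = 16x² − 64x + 24. Remainder: 4x + 4.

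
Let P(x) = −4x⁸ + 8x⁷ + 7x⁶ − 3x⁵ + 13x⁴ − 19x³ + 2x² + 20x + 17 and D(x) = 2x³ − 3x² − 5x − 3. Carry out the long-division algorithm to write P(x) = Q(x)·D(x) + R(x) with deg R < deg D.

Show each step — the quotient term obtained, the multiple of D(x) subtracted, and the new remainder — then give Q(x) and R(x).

Q(x) = −2x⁵ + x⁴ − 2x² + 5x − 7; R(x) = −4

Step 1: lead(−4x⁸ + 8x⁷ + 7x⁶ − 3x⁵ + 13x⁴ − 19x³ + 2x² + 20x + 17) ÷ lead(D) = −4x⁸ ÷ 2x³ = −2x⁵. Subtract (−2x⁵)·D = −4x⁸ + 6x⁷ + 10x⁶ + 6x⁵. Remainder: 2x⁷ − 3x⁶ − 9x⁵ + 13x⁴ − 19x³ + 2x² + 20x + 17.
Step 2: lead(2x⁷ − 3x⁶ − 9x⁵ + 13x⁴ − 19x³ + 2x² + 20x + 17) ÷ lead(D) = 2x⁷ ÷ 2x³ = x⁴. Subtract (x⁴)·D = 2x⁷ − 3x⁶ − 5x⁵ − 3x⁴. Remainder: −4x⁵ + 16x⁴ − 19x³ + 2x² + 20x + 17.
Step 3: lead(−4x⁵ + 16x⁴ − 19x³ + 2x² + 20x + 17) ÷ lead(D) = −4x⁵ ÷ 2x³ = −2x². Subtract (−2x²)·D = −4x⁵ + 6x⁴ + 10x³ + 6x². Remainder: 10x⁴ − 29x³ − 4x² + 20x + 17.
Step 4: lead(10x⁴ − 29x³ − 4x² + 20x + 17) ÷ lead(D) = 10x⁴ ÷ 2x³ = 5x. Subtract (5x)·D = 10x⁴ − 15x³ − 25x² − 15x. Remainder: −14x³ + 21x² + 35x + 17.
Step 5: lead(−14x³ + 21x² + 35x + 17) ÷ lead(D) = −14x³ ÷ 2x³ = −7. Subtract (−7)·D = −14x³ + 21x² + 35x + 21. Remainder: −4.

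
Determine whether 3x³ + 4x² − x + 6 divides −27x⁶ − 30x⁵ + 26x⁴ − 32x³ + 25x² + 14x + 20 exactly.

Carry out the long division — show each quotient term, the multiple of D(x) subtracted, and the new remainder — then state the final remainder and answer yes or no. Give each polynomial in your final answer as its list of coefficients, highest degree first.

Step 1: lead(−27x⁶ − 30x⁵ + 26x⁴ − 32x³ + 25x² + 14x + 20) ÷ lead(D) = −27x⁶ ÷ 3x³ = −9x³. Subtract (−9x³)·D = −27x⁶ − 36x⁵ + 9x⁴ − 54x³. Remainder: 6x⁵ + 17x⁴ + 22x³ + 25x² + 14x + 20.
Step 2: lead(6x⁵ + 17x⁴ + 22x³ + 25x² + 14x + 20) ÷ lead(D) = 6x⁵ ÷ 3x³ = 2x². Subtract (2x²)·D = 6x⁵ + 8x⁴ − 2x³ + 12x². Remainder: 9x⁴ + 24x³ + 13x² + 14x + 20.
Step 3: lead(9x⁴ + 24x³ + 13x² + 14x + 20) ÷ lead(D) = 9x⁴ ÷ 3x³ = 3x. Subtract (3x)·D = 9x⁴ + 12x³ − 3x² + 18x. Remainder: 12x³ + 16x² − 4x + 20.
Step 4: lead(12x³ + 16x² − 4x + 20) ÷ lead(D) = 12x³ ÷ 3x³ = 4. Subtract (4)·D = 12x³ + 16x² − 4x + 24. Remainder: −4.

R = [-4], so D(x) is not a factor of P(x). no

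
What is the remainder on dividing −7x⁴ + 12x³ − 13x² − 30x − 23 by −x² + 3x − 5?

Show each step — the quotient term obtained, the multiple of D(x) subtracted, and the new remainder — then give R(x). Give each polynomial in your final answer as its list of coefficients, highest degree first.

Step 1: lead(−7x⁴ + 12x³ − 13x² − 30x − 23) ÷ lead(D) = −7x⁴ ÷ −x² = 7x². Subtract (7x²)·D = −7x⁴ + 21x³ − 35x². Remainder: −9x³ + 22x² − 30x − 23.
Step 2: lead(−9x³ + 22x² − 30x − 23) ÷ lead(D) = −9x³ ÷ −x² = 9x. Subtract (9x)·D = −9x³ + 27x² − 45x. Remainder: −5x² + 15x − 23.
Step 3: lead(−5x² + 15x − 23) ÷ lead(D) = −5x² ÷ −x² = 5. Subtract (5)·D = −5x² + 15x − 25. Remainder: 2.

R = [2]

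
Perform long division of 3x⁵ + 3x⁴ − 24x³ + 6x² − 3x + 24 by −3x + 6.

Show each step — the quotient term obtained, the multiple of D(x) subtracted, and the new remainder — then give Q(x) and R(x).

Step 1: lead(3x⁵ + 3x⁴ − 24x³ + 6x² − 3x + 24) ÷ lead(D) = 3x⁵ ÷ −3x = −x⁴. Subtract (−x⁴)·D = 3x⁵ − 6x⁴. Remainder: 9x⁴ − 24x³ + 6x² − 3x + 24.
Step 2: lead(9x⁴ − 24x³ + 6x² − 3x + 24) ÷ lead(D) = 9x⁴ ÷ −3x = −3x³. Subtract (−3x³)·D = 9x⁴ − 18x³. Remainder: −6x³ + 6x² − 3x + 24.
Step 3: lead(−6x³ + 6x² − 3x + 24) ÷ lead(D) = −6x³ ÷ −3x = 2x². Subtract (2x²)·D = −6x³ + 12x². Remainder: −6x² − 3x + 24.
Step 4: lead(−6x² − 3x + 24) ÷ lead(D) = −6x² ÷ −3x = 2x. Subtract (2x)·D = −6x² + 12x. Remainder: −15x + 24.
Step 5: lead(−15x + 24) ÷ lead(D) = −15x ÷ −3x = 5. Subtract (5)·D = −15x + 30. Remainder: −6.

Q(x) = −x⁴ − 3x³ + 2x² + 2x + 5; R(x) = −6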